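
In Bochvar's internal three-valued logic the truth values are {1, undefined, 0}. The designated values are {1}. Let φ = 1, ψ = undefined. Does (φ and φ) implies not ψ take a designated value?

No

φ and φ = 1 and 1 = 1
not ψ = not undefined = undefined
(φ and φ) implies not ψ = 1 implies undefined = undefined
undefined ∉ {1}.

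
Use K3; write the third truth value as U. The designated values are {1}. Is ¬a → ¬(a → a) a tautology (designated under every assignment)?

Countermodel: a=U gives U, which is not designated.

No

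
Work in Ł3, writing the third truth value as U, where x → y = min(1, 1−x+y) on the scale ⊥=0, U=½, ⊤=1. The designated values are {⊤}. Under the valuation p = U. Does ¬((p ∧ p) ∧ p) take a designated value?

p ∧ p = U ∧ U = U
(p ∧ p) ∧ p = U ∧ U = U
¬((p ∧ p) ∧ p) = ¬U = U
U ∉ {⊤}.

No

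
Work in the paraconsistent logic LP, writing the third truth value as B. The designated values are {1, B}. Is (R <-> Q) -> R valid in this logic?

No

Countermodel: R=0, Q=0 gives 0, which is not designated.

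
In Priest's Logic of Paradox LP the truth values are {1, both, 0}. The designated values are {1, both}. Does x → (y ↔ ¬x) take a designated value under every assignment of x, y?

Countermodel: x=1, y=1 gives 0, which is not designated.

No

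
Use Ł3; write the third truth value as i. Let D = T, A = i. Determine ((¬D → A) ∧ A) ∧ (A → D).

¬D = ¬T = F
¬D → A = F → i = T  [min(1, 1−0+½)]
(¬D → A) ∧ A = T ∧ i = i
A → D = i → T = T
((¬D → A) ∧ A) ∧ (A → D) = i ∧ T = i

i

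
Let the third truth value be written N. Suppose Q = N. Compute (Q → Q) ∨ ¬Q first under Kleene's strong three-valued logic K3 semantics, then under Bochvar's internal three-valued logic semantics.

N; N

In Kleene's strong three-valued logic K3: Q → Q = N → N = N  [¬N ∨ N]
¬Q = ¬N = N
(Q → Q) ∨ ¬Q = N ∨ N = N
In Bochvar's internal three-valued logic: Q → Q = N → N = N
¬Q = ¬N = N
(Q → Q) ∨ ¬Q = N ∨ N = N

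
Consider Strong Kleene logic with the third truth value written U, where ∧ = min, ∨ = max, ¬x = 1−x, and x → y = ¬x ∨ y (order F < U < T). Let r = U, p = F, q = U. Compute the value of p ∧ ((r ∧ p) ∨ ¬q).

F

r ∧ p = U ∧ F = F
¬q = ¬U = U
(r ∧ p) ∨ ¬q = F ∨ U = U
p ∧ ((r ∧ p) ∨ ¬q) = F ∧ U = F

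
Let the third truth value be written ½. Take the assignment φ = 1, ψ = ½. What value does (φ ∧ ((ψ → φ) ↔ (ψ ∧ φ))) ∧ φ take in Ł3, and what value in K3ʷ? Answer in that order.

½; ½

In Ł3: ψ → φ = ½ → 1 = 1  [min(1, 1−½+1)]
ψ ∧ φ = ½ ∧ 1 = ½
(ψ → φ) ↔ (ψ ∧ φ) = 1 ↔ ½ = ½
φ ∧ ((ψ → φ) ↔ (ψ ∧ φ)) = 1 ∧ ½ = ½
(φ ∧ ((ψ → φ) ↔ (ψ ∧ φ))) ∧ φ = ½ ∧ 1 = ½
In K3ʷ: ψ → φ = ½ → 1 = ½  [any arg is the third value ⇒ result is the third value]
ψ ∧ φ = ½ ∧ 1 = ½
(ψ → φ) ↔ (ψ ∧ φ) = ½ ↔ ½ = ½
φ ∧ ((ψ → φ) ↔ (ψ ∧ φ)) = 1 ∧ ½ = ½
(φ ∧ ((ψ → φ) ↔ (ψ ∧ φ))) ∧ φ = ½ ∧ 1 = ½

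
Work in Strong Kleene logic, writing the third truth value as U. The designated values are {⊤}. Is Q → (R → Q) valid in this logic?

Countermodel: Q=U, R=⊤ gives U, which is not designated.

No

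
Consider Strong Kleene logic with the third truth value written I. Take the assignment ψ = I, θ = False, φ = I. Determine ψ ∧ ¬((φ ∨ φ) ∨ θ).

I

φ ∨ φ = I ∨ I = I
(φ ∨ φ) ∨ θ = I ∨ False = I
¬((φ ∨ φ) ∨ θ) = ¬I = I
ψ ∧ ¬((φ ∨ φ) ∨ θ) = I ∧ I = I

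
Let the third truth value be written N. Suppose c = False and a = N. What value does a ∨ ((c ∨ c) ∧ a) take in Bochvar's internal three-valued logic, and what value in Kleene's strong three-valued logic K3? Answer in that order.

N; N

In Bochvar's internal three-valued logic: c ∨ c = False ∨ False = False
(c ∨ c) ∧ a = False ∧ N = N
a ∨ ((c ∨ c) ∧ a) = N ∨ N = N
In Kleene's strong three-valued logic K3: c ∨ c = False ∨ False = False
(c ∨ c) ∧ a = False ∧ N = False
a ∨ ((c ∨ c) ∧ a) = N ∨ False = N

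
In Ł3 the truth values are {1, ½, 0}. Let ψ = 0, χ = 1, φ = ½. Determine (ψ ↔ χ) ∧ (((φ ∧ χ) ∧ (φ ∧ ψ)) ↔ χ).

ψ ↔ χ = 0 ↔ 1 = 0
φ ∧ χ = ½ ∧ 1 = ½
φ ∧ ψ = ½ ∧ 0 = 0
(φ ∧ χ) ∧ (φ ∧ ψ) = ½ ∧ 0 = 0
((φ ∧ χ) ∧ (φ ∧ ψ)) ↔ χ = 0 ↔ 1 = 0
(ψ ↔ χ) ∧ (((φ ∧ χ) ∧ (φ ∧ ψ)) ↔ χ) = 0 ∧ 0 = 0

0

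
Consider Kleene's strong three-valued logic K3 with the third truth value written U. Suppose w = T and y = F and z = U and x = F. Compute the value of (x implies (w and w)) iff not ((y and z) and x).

T

w and w = T and T = T
x implies (w and w) = F implies T = T
y and z = F and U = F
(y and z) and x = F and F = F
not ((y and z) and x) = not F = T
(x implies (w and w)) iff not ((y and z) and x) = T iff T = T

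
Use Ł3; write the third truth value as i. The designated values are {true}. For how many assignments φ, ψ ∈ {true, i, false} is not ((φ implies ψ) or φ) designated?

Of the 9 assignments, 0 give a value in {true}.

0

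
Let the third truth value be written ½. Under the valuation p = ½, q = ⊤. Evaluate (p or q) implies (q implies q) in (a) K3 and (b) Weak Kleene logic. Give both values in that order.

In K3: p or q = ½ or ⊤ = ⊤
q implies q = ⊤ implies ⊤ = ⊤
(p or q) implies (q implies q) = ⊤ implies ⊤ = ⊤
In Weak Kleene logic: p or q = ½ or ⊤ = ½
q implies q = ⊤ implies ⊤ = ⊤
(p or q) implies (q implies q) = ½ implies ⊤ = ½  [any arg is the third value ⇒ result is the third value]
They differ because K3 and Weak Kleene logic treat ½ differently under the binary connectives.

⊤; ½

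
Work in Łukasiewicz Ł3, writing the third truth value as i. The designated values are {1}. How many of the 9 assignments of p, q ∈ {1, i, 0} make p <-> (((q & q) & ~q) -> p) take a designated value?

3

Designated under: (p=1, q=1); (p=1, q=i); (p=1, q=0).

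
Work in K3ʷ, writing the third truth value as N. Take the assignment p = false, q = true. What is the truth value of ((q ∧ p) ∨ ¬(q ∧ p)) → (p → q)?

q ∧ p = true ∧ false = false
q ∧ p = true ∧ false = false
¬(q ∧ p) = ¬false = true
(q ∧ p) ∨ ¬(q ∧ p) = false ∨ true = true
p → q = false → true = true
((q ∧ p) ∨ ¬(q ∧ p)) → (p → q) = true → true = true

true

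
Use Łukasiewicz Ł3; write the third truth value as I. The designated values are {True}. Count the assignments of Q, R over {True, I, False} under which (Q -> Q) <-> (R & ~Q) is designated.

Designated under: (Q=False, R=True).

1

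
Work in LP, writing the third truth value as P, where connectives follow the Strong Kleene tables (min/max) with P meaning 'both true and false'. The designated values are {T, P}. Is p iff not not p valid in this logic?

Every assignment of p over {T, P, F} gives a value in {T, P}.
In particular, with p=P: p iff not not p = P.

Yes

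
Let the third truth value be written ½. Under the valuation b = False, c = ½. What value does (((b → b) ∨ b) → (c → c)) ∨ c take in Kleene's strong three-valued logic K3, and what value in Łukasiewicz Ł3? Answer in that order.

½; True

In Kleene's strong three-valued logic K3: b → b = False → False = True
(b → b) ∨ b = True ∨ False = True
c → c = ½ → ½ = ½  [¬½ ∨ ½]
((b → b) ∨ b) → (c → c) = True → ½ = ½
(((b → b) ∨ b) → (c → c)) ∨ c = ½ ∨ ½ = ½
In Łukasiewicz Ł3: b → b = False → False = True
(b → b) ∨ b = True ∨ False = True
c → c = ½ → ½ = True  [min(1, 1−½+½)]
((b → b) ∨ b) → (c → c) = True → True = True
(((b → b) ∨ b) → (c → c)) ∨ c = True ∨ ½ = True
They differ because Kleene's strong three-valued logic K3 and Łukasiewicz Ł3 treat ½ differently under implication.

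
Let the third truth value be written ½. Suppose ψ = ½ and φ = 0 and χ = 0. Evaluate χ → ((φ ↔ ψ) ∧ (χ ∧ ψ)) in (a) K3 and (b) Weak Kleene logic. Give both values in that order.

1; ½

In K3: φ ↔ ψ = 0 ↔ ½ = ½
χ ∧ ψ = 0 ∧ ½ = 0
(φ ↔ ψ) ∧ (χ ∧ ψ) = ½ ∧ 0 = 0
χ → ((φ ↔ ψ) ∧ (χ ∧ ψ)) = 0 → 0 = 1
In Weak Kleene logic: φ ↔ ψ = 0 ↔ ½ = ½
χ ∧ ψ = 0 ∧ ½ = ½
(φ ↔ ψ) ∧ (χ ∧ ψ) = ½ ∧ ½ = ½
χ → ((φ ↔ ψ) ∧ (χ ∧ ψ)) = 0 → ½ = ½  [any arg is the third value ⇒ result is the third value]
They differ because K3 and Weak Kleene logic treat ½ differently under the binary connectives.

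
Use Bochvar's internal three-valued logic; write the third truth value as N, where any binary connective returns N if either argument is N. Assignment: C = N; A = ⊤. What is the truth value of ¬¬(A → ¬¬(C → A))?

N

C → A = N → ⊤ = N  [any arg is the third value ⇒ result is the third value]
¬(C → A) = ¬N = N
¬¬(C → A) = ¬N = N
A → ¬¬(C → A) = ⊤ → N = N
¬(A → ¬¬(C → A)) = ¬N = N
¬¬(A → ¬¬(C → A)) = ¬N = N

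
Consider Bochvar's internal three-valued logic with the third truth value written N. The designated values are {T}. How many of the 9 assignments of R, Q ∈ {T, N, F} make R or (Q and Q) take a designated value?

Designated under: (R=T, Q=T); (R=T, Q=F); (R=F, Q=T).

3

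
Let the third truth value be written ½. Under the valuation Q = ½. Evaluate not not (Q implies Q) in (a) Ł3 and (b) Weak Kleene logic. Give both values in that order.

True; ½

In Ł3: Q implies Q = ½ implies ½ = True
not (Q implies Q) = not True = False
not not (Q implies Q) = not False = True
In Weak Kleene logic: Q implies Q = ½ implies ½ = ½  [any arg is the third value ⇒ result is the third value]
not (Q implies Q) = not ½ = ½
not not (Q implies Q) = not ½ = ½
They differ because Ł3 and Weak Kleene logic treat ½ differently under the binary connectives.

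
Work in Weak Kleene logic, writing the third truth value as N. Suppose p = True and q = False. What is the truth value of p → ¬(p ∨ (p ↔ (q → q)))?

q → q = False → False = True
p ↔ (q → q) = True ↔ True = True
p ∨ (p ↔ (q → q)) = True ∨ True = True
¬(p ∨ (p ↔ (q → q))) = ¬True = False
p → ¬(p ∨ (p ↔ (q → q))) = True → False = False

False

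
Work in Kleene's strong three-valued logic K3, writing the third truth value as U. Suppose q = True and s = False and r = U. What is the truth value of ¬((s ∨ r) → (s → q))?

False

s ∨ r = False ∨ U = U
s → q = False → True = True
(s ∨ r) → (s → q) = U → True = True  [¬U ∨ True]
¬((s ∨ r) → (s → q)) = ¬True = False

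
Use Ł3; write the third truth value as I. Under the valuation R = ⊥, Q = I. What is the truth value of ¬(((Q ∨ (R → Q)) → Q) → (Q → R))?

⊥

R → Q = ⊥ → I = ⊤  [min(1, 1−0+½)]
Q ∨ (R → Q) = I ∨ ⊤ = ⊤
(Q ∨ (R → Q)) → Q = ⊤ → I = I
Q → R = I → ⊥ = I
((Q ∨ (R → Q)) → Q) → (Q → R) = I → I = ⊤
¬(((Q ∨ (R → Q)) → Q) → (Q → R)) = ¬⊤ = ⊥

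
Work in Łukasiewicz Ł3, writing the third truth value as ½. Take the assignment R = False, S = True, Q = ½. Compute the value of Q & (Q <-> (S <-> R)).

S <-> R = True <-> False = False
Q <-> (S <-> R) = ½ <-> False = ½
Q & (Q <-> (S <-> R)) = ½ & ½ = ½

½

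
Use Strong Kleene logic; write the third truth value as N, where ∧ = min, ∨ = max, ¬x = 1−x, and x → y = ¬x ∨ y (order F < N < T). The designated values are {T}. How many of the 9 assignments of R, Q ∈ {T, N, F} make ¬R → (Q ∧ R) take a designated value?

3

Designated under: (R=T, Q=T); (R=T, Q=N); (R=T, Q=F).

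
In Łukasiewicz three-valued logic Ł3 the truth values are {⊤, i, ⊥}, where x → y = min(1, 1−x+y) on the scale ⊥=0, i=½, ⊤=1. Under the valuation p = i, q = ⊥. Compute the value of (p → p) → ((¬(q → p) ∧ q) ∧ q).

⊥

p → p = i → i = ⊤  [min(1, 1−½+½)]
q → p = ⊥ → i = ⊤
¬(q → p) = ¬⊤ = ⊥
¬(q → p) ∧ q = ⊥ ∧ ⊥ = ⊥
(¬(q → p) ∧ q) ∧ q = ⊥ ∧ ⊥ = ⊥
(p → p) → ((¬(q → p) ∧ q) ∧ q) = ⊤ → ⊥ = ⊥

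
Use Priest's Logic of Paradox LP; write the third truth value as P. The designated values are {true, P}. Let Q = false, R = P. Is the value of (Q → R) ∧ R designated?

Yes

Q → R = false → P = true  [¬false ∨ P]
(Q → R) ∧ R = true ∧ P = P
P ∈ {true, P}.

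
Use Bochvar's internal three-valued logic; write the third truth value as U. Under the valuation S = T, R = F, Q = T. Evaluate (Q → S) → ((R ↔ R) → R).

Q → S = T → T = T
R ↔ R = F ↔ F = T
(R ↔ R) → R = T → F = F
(Q → S) → ((R ↔ R) → R) = T → F = F

F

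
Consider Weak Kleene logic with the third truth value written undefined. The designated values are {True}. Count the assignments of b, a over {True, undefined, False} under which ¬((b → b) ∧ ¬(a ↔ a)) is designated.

Designated under: (b=True, a=True); (b=True, a=False); (b=False, a=True); (b=False, a=False).

4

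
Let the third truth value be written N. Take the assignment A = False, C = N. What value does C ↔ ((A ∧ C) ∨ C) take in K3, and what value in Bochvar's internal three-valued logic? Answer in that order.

N; N

In K3: A ∧ C = False ∧ N = False
(A ∧ C) ∨ C = False ∨ N = N
C ↔ ((A ∧ C) ∨ C) = N ↔ N = N
In Bochvar's internal three-valued logic: A ∧ C = False ∧ N = N
(A ∧ C) ∨ C = N ∨ N = N
C ↔ ((A ∧ C) ∨ C) = N ↔ N = N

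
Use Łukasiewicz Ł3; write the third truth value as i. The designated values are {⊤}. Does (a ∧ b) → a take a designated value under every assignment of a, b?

Yes

Every assignment of a, b over {⊤, i, ⊥} gives a value in {⊤}.
In particular, with a=i, b=i: (a ∧ b) → a = ⊤.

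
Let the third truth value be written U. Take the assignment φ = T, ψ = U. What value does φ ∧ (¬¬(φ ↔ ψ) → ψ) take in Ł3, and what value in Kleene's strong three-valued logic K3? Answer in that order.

T; U

In Ł3: φ ↔ ψ = T ↔ U = U  [1 − |1−½|]
¬(φ ↔ ψ) = ¬U = U
¬¬(φ ↔ ψ) = ¬U = U
¬¬(φ ↔ ψ) → ψ = U → U = T
φ ∧ (¬¬(φ ↔ ψ) → ψ) = T ∧ T = T
In Kleene's strong three-valued logic K3: φ ↔ ψ = T ↔ U = U
¬(φ ↔ ψ) = ¬U = U
¬¬(φ ↔ ψ) = ¬U = U
¬¬(φ ↔ ψ) → ψ = U → U = U  [¬U ∨ U]
φ ∧ (¬¬(φ ↔ ψ) → ψ) = T ∧ U = U
They differ because Ł3 and Kleene's strong three-valued logic K3 treat U differently under implication.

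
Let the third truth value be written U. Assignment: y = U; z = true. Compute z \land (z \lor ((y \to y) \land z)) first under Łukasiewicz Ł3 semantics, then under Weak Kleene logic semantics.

In Łukasiewicz Ł3: y \to y = U \to U = true  [min(1, 1−½+½)]
(y \to y) \land z = true \land true = true
z \lor ((y \to y) \land z) = true \lor true = true
z \land (z \lor ((y \to y) \land z)) = true \land true = true
In Weak Kleene logic: y \to y = U \to U = U  [any arg is the third value ⇒ result is the third value]
(y \to y) \land z = U \land true = U
z \lor ((y \to y) \land z) = true \lor U = U
z \land (z \lor ((y \to y) \land z)) = true \land U = U
They differ because Łukasiewicz Ł3 and Weak Kleene logic treat U differently under the binary connectives.

true; U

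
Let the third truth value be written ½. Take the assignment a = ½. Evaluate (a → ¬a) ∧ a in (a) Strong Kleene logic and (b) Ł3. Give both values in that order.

½; ½

In Strong Kleene logic: ¬a = ¬½ = ½
a → ¬a = ½ → ½ = ½
(a → ¬a) ∧ a = ½ ∧ ½ = ½
In Ł3: ¬a = ¬½ = ½
a → ¬a = ½ → ½ = true  [min(1, 1−½+½)]
(a → ¬a) ∧ a = true ∧ ½ = ½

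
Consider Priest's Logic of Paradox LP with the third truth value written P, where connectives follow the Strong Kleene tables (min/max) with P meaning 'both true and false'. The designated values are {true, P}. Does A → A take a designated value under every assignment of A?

Yes

Every assignment of A over {true, P, false} gives a value in {true, P}.
In particular, with A=P: A → A = P.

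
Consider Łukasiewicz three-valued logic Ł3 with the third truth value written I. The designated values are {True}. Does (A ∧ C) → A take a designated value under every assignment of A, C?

Yes

Every assignment of A, C over {True, I, False} gives a value in {True}.
In particular, with A=I, C=I: (A ∧ C) → A = True.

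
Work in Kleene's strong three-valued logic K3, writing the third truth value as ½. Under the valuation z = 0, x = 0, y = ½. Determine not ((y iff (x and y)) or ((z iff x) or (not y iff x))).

0

x and y = 0 and ½ = 0
y iff (x and y) = ½ iff 0 = ½
z iff x = 0 iff 0 = 1
not y = not ½ = ½
not y iff x = ½ iff 0 = ½
(z iff x) or (not y iff x) = 1 or ½ = 1
(y iff (x and y)) or ((z iff x) or (not y iff x)) = ½ or 1 = 1
not ((y iff (x and y)) or ((z iff x) or (not y iff x))) = not 1 = 0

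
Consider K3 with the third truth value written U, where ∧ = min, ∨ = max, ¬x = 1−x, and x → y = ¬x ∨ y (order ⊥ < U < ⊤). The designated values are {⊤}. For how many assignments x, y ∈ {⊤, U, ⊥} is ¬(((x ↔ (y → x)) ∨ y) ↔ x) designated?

1

Designated under: (x=⊥, y=⊤).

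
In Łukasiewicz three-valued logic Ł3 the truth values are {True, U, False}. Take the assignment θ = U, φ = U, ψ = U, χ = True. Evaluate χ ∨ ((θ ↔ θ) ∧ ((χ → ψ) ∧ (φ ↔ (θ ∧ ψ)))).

True

θ ↔ θ = U ↔ U = True  [1 − |½−½|]
χ → ψ = True → U = U
θ ∧ ψ = U ∧ U = U
φ ↔ (θ ∧ ψ) = U ↔ U = True
(χ → ψ) ∧ (φ ↔ (θ ∧ ψ)) = U ∧ True = U
(θ ↔ θ) ∧ ((χ → ψ) ∧ (φ ↔ (θ ∧ ψ))) = True ∧ U = U
χ ∨ ((θ ↔ θ) ∧ ((χ → ψ) ∧ (φ ↔ (θ ∧ ψ)))) = True ∨ U = True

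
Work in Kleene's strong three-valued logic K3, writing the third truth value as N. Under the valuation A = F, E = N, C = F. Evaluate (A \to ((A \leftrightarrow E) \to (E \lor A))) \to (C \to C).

A \leftrightarrow E = F \leftrightarrow N = N
E \lor A = N \lor F = N
(A \leftrightarrow E) \to (E \lor A) = N \to N = N
A \to ((A \leftrightarrow E) \to (E \lor A)) = F \to N = T
C \to C = F \to F = T
(A \to ((A \leftrightarrow E) \to (E \lor A))) \to (C \to C) = T \to T = T

T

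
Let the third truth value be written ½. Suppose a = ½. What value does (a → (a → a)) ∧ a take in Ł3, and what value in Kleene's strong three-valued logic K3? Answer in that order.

½; ½

In Ł3: a → a = ½ → ½ = True
a → (a → a) = ½ → True = True
(a → (a → a)) ∧ a = True ∧ ½ = ½
In Kleene's strong three-valued logic K3: a → a = ½ → ½ = ½  [¬½ ∨ ½]
a → (a → a) = ½ → ½ = ½
(a → (a → a)) ∧ a = ½ ∧ ½ = ½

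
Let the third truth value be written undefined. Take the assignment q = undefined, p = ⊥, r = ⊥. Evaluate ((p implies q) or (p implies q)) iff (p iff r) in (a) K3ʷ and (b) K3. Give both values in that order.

In K3ʷ: p implies q = ⊥ implies undefined = undefined
p implies q = ⊥ implies undefined = undefined
(p implies q) or (p implies q) = undefined or undefined = undefined
p iff r = ⊥ iff ⊥ = ⊤
((p implies q) or (p implies q)) iff (p iff r) = undefined iff ⊤ = undefined
In K3: p implies q = ⊥ implies undefined = ⊤
p implies q = ⊥ implies undefined = ⊤
(p implies q) or (p implies q) = ⊤ or ⊤ = ⊤
p iff r = ⊥ iff ⊥ = ⊤
((p implies q) or (p implies q)) iff (p iff r) = ⊤ iff ⊤ = ⊤
They differ because K3ʷ and K3 treat undefined differently under the binary connectives.

undefined; ⊤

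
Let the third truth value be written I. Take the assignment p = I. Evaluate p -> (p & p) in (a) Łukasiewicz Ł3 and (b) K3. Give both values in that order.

In Łukasiewicz Ł3: p & p = I & I = I
p -> (p & p) = I -> I = 1
In K3: p & p = I & I = I
p -> (p & p) = I -> I = I  [~I | I]
They differ because Łukasiewicz Ł3 and K3 treat I differently under implication.

1; I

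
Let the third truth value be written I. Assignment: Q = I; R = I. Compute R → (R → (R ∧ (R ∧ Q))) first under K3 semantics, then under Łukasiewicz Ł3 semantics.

In K3: R ∧ Q = I ∧ I = I
R ∧ (R ∧ Q) = I ∧ I = I
R → (R ∧ (R ∧ Q)) = I → I = I  [¬I ∨ I]
R → (R → (R ∧ (R ∧ Q))) = I → I = I
In Łukasiewicz Ł3: R ∧ Q = I ∧ I = I
R ∧ (R ∧ Q) = I ∧ I = I
R → (R ∧ (R ∧ Q)) = I → I = True  [min(1, 1−½+½)]
R → (R → (R ∧ (R ∧ Q))) = I → True = True
They differ because K3 and Łukasiewicz Ł3 treat I differently under implication.

I; True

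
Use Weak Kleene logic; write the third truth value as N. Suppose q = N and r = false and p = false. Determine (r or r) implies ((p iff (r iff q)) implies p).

N

r or r = false or false = false
r iff q = false iff N = N
p iff (r iff q) = false iff N = N
(p iff (r iff q)) implies p = N implies false = N
(r or r) implies ((p iff (r iff q)) implies p) = false implies N = N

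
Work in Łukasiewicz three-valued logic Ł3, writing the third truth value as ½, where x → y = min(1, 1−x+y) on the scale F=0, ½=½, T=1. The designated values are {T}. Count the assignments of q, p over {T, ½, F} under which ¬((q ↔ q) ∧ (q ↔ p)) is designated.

Designated under: (q=T, p=F); (q=F, p=T).

2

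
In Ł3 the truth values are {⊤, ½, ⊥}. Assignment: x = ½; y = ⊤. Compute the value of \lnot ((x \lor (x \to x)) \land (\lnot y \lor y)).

x \to x = ½ \to ½ = ⊤
x \lor (x \to x) = ½ \lor ⊤ = ⊤
\lnot y = \lnot ⊤ = ⊥
\lnot y \lor y = ⊥ \lor ⊤ = ⊤
(x \lor (x \to x)) \land (\lnot y \lor y) = ⊤ \land ⊤ = ⊤
\lnot ((x \lor (x \to x)) \land (\lnot y \lor y)) = \lnot ⊤ = ⊥

⊥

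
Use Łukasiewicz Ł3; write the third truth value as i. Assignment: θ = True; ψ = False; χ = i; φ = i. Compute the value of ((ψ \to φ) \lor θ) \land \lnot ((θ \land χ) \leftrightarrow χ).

ψ \to φ = False \to i = True  [min(1, 1−0+½)]
(ψ \to φ) \lor θ = True \lor True = True
θ \land χ = True \land i = i
(θ \land χ) \leftrightarrow χ = i \leftrightarrow i = True
\lnot ((θ \land χ) \leftrightarrow χ) = \lnot True = False
((ψ \to φ) \lor θ) \land \lnot ((θ \land χ) \leftrightarrow χ) = True \land False = False

False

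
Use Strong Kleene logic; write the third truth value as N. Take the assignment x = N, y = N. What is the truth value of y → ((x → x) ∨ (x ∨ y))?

x → x = N → N = N
x ∨ y = N ∨ N = N
(x → x) ∨ (x ∨ y) = N ∨ N = N
y → ((x → x) ∨ (x ∨ y)) = N → N = N

N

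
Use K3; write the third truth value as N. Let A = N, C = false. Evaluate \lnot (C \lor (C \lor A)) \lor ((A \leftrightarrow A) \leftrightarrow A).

C \lor A = false \lor N = N
C \lor (C \lor A) = false \lor N = N
\lnot (C \lor (C \lor A)) = \lnot N = N
A \leftrightarrow A = N \leftrightarrow N = N
(A \leftrightarrow A) \leftrightarrow A = N \leftrightarrow N = N
\lnot (C \lor (C \lor A)) \lor ((A \leftrightarrow A) \leftrightarrow A) = N \lor N = N

N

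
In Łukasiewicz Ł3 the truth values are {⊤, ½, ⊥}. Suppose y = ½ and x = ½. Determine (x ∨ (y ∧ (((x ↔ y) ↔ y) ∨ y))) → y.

⊤

x ↔ y = ½ ↔ ½ = ⊤  [1 − |½−½|]
(x ↔ y) ↔ y = ⊤ ↔ ½ = ½
((x ↔ y) ↔ y) ∨ y = ½ ∨ ½ = ½
y ∧ (((x ↔ y) ↔ y) ∨ y) = ½ ∧ ½ = ½
x ∨ (y ∧ (((x ↔ y) ↔ y) ∨ y)) = ½ ∨ ½ = ½
(x ∨ (y ∧ (((x ↔ y) ↔ y) ∨ y))) → y = ½ → ½ = ⊤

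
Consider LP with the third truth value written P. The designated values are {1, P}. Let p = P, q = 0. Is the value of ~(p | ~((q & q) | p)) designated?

q & q = 0 & 0 = 0
(q & q) | p = 0 | P = P
~((q & q) | p) = ~P = P
p | ~((q & q) | p) = P | P = P
~(p | ~((q & q) | p)) = ~P = P
P ∈ {1, P}.

Yes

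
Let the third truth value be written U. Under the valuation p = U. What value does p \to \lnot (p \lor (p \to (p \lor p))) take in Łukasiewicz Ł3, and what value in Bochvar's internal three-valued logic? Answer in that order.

U; U

In Łukasiewicz Ł3: p \lor p = U \lor U = U
p \to (p \lor p) = U \to U = true
p \lor (p \to (p \lor p)) = U \lor true = true
\lnot (p \lor (p \to (p \lor p))) = \lnot true = false
p \to \lnot (p \lor (p \to (p \lor p))) = U \to false = U
In Bochvar's internal three-valued logic: p \lor p = U \lor U = U
p \to (p \lor p) = U \to U = U  [any arg is the third value ⇒ result is the third value]
p \lor (p \to (p \lor p)) = U \lor U = U
\lnot (p \lor (p \to (p \lor p))) = \lnot U = U
p \to \lnot (p \lor (p \to (p \lor p))) = U \to U = U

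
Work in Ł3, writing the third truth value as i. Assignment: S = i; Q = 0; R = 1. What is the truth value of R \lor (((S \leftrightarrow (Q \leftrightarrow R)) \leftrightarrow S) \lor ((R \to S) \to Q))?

Q \leftrightarrow R = 0 \leftrightarrow 1 = 0
S \leftrightarrow (Q \leftrightarrow R) = i \leftrightarrow 0 = i  [1 − |½−0|]
(S \leftrightarrow (Q \leftrightarrow R)) \leftrightarrow S = i \leftrightarrow i = 1
R \to S = 1 \to i = i
(R \to S) \to Q = i \to 0 = i
((S \leftrightarrow (Q \leftrightarrow R)) \leftrightarrow S) \lor ((R \to S) \to Q) = 1 \lor i = 1
R \lor (((S \leftrightarrow (Q \leftrightarrow R)) \leftrightarrow S) \lor ((R \to S) \to Q)) = 1 \lor 1 = 1

1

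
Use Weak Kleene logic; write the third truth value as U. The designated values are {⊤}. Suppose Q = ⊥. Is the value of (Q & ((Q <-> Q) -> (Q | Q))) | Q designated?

Q <-> Q = ⊥ <-> ⊥ = ⊤
Q | Q = ⊥ | ⊥ = ⊥
(Q <-> Q) -> (Q | Q) = ⊤ -> ⊥ = ⊥
Q & ((Q <-> Q) -> (Q | Q)) = ⊥ & ⊥ = ⊥
(Q & ((Q <-> Q) -> (Q | Q))) | Q = ⊥ | ⊥ = ⊥
⊥ ∉ {⊤}.

No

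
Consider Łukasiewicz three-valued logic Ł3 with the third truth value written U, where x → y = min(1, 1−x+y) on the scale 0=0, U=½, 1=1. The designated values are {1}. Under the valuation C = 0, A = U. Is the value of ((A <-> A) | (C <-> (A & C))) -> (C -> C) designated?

Yes

A <-> A = U <-> U = 1  [1 − |½−½|]
A & C = U & 0 = 0
C <-> (A & C) = 0 <-> 0 = 1
(A <-> A) | (C <-> (A & C)) = 1 | 1 = 1
C -> C = 0 -> 0 = 1
((A <-> A) | (C <-> (A & C))) -> (C -> C) = 1 -> 1 = 1
1 ∈ {1}.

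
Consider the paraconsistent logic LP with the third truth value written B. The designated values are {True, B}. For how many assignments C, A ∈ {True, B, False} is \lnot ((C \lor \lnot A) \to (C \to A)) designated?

4

Designated under: (C=True, A=B); (C=True, A=False); (C=B, A=B); (C=B, A=False).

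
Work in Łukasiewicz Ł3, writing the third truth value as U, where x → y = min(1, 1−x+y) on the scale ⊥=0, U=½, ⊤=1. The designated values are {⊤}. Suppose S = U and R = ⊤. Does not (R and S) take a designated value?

No

R and S = ⊤ and U = U
not (R and S) = not U = U
U ∉ {⊤}.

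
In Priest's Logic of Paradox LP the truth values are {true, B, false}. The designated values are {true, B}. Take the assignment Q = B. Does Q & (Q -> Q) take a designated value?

Q -> Q = B -> B = B  [~B | B]
Q & (Q -> Q) = B & B = B
B ∈ {true, B}.

Yes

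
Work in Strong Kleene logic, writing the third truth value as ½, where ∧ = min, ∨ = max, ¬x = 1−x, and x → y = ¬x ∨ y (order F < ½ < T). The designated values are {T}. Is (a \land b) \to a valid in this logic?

Countermodel: a=½, b=T gives ½, which is not designated.

No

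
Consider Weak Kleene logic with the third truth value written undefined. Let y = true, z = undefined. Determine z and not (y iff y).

undefined

y iff y = true iff true = true
not (y iff y) = not true = false
z and not (y iff y) = undefined and false = undefined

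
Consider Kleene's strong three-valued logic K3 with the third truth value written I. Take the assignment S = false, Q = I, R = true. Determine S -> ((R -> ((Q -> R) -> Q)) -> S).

Q -> R = I -> true = true  [~I | true]
(Q -> R) -> Q = true -> I = I
R -> ((Q -> R) -> Q) = true -> I = I
(R -> ((Q -> R) -> Q)) -> S = I -> false = I
S -> ((R -> ((Q -> R) -> Q)) -> S) = false -> I = true

true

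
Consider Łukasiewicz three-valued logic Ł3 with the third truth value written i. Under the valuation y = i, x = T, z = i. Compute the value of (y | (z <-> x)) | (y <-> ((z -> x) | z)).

i

z <-> x = i <-> T = i
y | (z <-> x) = i | i = i
z -> x = i -> T = T
(z -> x) | z = T | i = T
y <-> ((z -> x) | z) = i <-> T = i
(y | (z <-> x)) | (y <-> ((z -> x) | z)) = i | i = i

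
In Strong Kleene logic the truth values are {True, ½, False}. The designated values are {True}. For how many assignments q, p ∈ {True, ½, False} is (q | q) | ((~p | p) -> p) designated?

Of the 9 assignments, 5 give a value in {True}.

5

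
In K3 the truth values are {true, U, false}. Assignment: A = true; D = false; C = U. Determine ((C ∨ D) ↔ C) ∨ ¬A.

C ∨ D = U ∨ false = U
(C ∨ D) ↔ C = U ↔ U = U
¬A = ¬true = false
((C ∨ D) ↔ C) ∨ ¬A = U ∨ false = U

U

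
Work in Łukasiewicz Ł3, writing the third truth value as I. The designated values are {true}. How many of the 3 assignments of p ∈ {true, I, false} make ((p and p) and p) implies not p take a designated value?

p=true: false ·
p=I: true ✓
p=false: true ✓

2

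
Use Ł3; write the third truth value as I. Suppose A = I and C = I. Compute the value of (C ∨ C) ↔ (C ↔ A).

C ∨ C = I ∨ I = I
C ↔ A = I ↔ I = ⊤  [1 − |½−½|]
(C ∨ C) ↔ (C ↔ A) = I ↔ ⊤ = I

I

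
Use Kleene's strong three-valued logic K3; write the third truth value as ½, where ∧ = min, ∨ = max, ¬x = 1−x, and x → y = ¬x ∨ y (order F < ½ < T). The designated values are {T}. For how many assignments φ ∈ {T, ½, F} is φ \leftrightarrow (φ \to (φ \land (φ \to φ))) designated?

φ=T: T ✓
φ=½: ½ ·
φ=F: F ·

1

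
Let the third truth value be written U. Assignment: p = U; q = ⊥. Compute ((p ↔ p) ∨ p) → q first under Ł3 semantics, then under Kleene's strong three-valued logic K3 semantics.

⊥; U

In Ł3: p ↔ p = U ↔ U = ⊤  [1 − |½−½|]
(p ↔ p) ∨ p = ⊤ ∨ U = ⊤
((p ↔ p) ∨ p) → q = ⊤ → ⊥ = ⊥
In Kleene's strong three-valued logic K3: p ↔ p = U ↔ U = U
(p ↔ p) ∨ p = U ∨ U = U
((p ↔ p) ∨ p) → q = U → ⊥ = U
They differ because Ł3 and Kleene's strong three-valued logic K3 treat U differently under implication.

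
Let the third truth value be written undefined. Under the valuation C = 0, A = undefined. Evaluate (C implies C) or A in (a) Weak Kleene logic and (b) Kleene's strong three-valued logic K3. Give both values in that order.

In Weak Kleene logic: C implies C = 0 implies 0 = 1
(C implies C) or A = 1 or undefined = undefined
In Kleene's strong three-valued logic K3: C implies C = 0 implies 0 = 1
(C implies C) or A = 1 or undefined = 1
They differ because Weak Kleene logic and Kleene's strong three-valued logic K3 treat undefined differently under the binary connectives.

undefined; 1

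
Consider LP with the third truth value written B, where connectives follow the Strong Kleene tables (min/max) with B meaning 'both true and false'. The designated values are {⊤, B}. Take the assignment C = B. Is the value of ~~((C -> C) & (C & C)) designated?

Yes

C -> C = B -> B = B  [~B | B]
C & C = B & B = B
(C -> C) & (C & C) = B & B = B
~((C -> C) & (C & C)) = ~B = B
~~((C -> C) & (C & C)) = ~B = B
B ∈ {⊤, B}.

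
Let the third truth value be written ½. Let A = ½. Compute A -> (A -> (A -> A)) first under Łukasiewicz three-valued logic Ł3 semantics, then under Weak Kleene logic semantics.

In Łukasiewicz three-valued logic Ł3: A -> A = ½ -> ½ = true
A -> (A -> A) = ½ -> true = true
A -> (A -> (A -> A)) = ½ -> true = true
In Weak Kleene logic: A -> A = ½ -> ½ = ½  [any arg is the third value ⇒ result is the third value]
A -> (A -> A) = ½ -> ½ = ½
A -> (A -> (A -> A)) = ½ -> ½ = ½
They differ because Łukasiewicz three-valued logic Ł3 and Weak Kleene logic treat ½ differently under the binary connectives.

true; ½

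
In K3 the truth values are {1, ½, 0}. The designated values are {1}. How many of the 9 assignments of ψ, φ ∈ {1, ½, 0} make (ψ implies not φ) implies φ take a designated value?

3

Designated under: (ψ=1, φ=1); (ψ=½, φ=1); (ψ=0, φ=1).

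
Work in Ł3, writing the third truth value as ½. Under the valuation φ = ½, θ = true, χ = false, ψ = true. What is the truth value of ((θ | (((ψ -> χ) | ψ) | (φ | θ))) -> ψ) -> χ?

ψ -> χ = true -> false = false
(ψ -> χ) | ψ = false | true = true
φ | θ = ½ | true = true
((ψ -> χ) | ψ) | (φ | θ) = true | true = true
θ | (((ψ -> χ) | ψ) | (φ | θ)) = true | true = true
(θ | (((ψ -> χ) | ψ) | (φ | θ))) -> ψ = true -> true = true
((θ | (((ψ -> χ) | ψ) | (φ | θ))) -> ψ) -> χ = true -> false = false

false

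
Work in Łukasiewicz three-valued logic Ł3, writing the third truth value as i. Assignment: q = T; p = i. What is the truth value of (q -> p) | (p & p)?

i

q -> p = T -> i = i  [min(1, 1−1+½)]
p & p = i & i = i
(q -> p) | (p & p) = i | i = i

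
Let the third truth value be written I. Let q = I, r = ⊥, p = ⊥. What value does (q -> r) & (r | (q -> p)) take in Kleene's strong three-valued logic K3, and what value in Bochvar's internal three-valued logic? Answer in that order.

In Kleene's strong three-valued logic K3: q -> r = I -> ⊥ = I  [~I | ⊥]
q -> p = I -> ⊥ = I
r | (q -> p) = ⊥ | I = I
(q -> r) & (r | (q -> p)) = I & I = I
In Bochvar's internal three-valued logic: q -> r = I -> ⊥ = I
q -> p = I -> ⊥ = I
r | (q -> p) = ⊥ | I = I
(q -> r) & (r | (q -> p)) = I & I = I

I; I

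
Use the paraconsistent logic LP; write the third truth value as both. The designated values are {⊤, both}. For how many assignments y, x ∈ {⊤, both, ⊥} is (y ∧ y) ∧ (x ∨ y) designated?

Of the 9 assignments, 6 give a value in {⊤, both}.

6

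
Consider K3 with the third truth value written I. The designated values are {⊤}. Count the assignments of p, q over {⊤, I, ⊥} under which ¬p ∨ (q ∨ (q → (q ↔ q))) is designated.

7

Of the 9 assignments, 7 give a value in {⊤}.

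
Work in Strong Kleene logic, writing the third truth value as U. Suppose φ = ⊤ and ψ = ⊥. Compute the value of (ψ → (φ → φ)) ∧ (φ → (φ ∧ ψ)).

⊥

φ → φ = ⊤ → ⊤ = ⊤
ψ → (φ → φ) = ⊥ → ⊤ = ⊤
φ ∧ ψ = ⊤ ∧ ⊥ = ⊥
φ → (φ ∧ ψ) = ⊤ → ⊥ = ⊥
(ψ → (φ → φ)) ∧ (φ → (φ ∧ ψ)) = ⊤ ∧ ⊥ = ⊥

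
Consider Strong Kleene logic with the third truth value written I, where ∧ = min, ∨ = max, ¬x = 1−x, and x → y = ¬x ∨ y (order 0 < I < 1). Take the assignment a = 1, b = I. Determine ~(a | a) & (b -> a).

a | a = 1 | 1 = 1
~(a | a) = ~1 = 0
b -> a = I -> 1 = 1
~(a | a) & (b -> a) = 0 & 1 = 0

0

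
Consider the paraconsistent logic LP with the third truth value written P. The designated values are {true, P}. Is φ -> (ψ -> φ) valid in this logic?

Yes

Every assignment of φ, ψ over {true, P, false} gives a value in {true, P}.
In particular, with φ=P, ψ=P: φ -> (ψ -> φ) = P.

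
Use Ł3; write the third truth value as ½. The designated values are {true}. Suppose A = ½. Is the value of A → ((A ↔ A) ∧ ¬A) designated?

A ↔ A = ½ ↔ ½ = true
¬A = ¬½ = ½
(A ↔ A) ∧ ¬A = true ∧ ½ = ½
A → ((A ↔ A) ∧ ¬A) = ½ → ½ = true
true ∈ {true}.

Yes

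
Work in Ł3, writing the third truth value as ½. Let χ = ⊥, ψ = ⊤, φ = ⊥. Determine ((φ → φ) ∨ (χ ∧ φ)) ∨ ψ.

φ → φ = ⊥ → ⊥ = ⊤
χ ∧ φ = ⊥ ∧ ⊥ = ⊥
(φ → φ) ∨ (χ ∧ φ) = ⊤ ∨ ⊥ = ⊤
((φ → φ) ∨ (χ ∧ φ)) ∨ ψ = ⊤ ∨ ⊤ = ⊤

⊤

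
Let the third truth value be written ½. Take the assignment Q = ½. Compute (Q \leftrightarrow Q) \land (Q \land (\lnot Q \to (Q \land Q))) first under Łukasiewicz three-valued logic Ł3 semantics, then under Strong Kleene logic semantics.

In Łukasiewicz three-valued logic Ł3: Q \leftrightarrow Q = ½ \leftrightarrow ½ = 1
\lnot Q = \lnot ½ = ½
Q \land Q = ½ \land ½ = ½
\lnot Q \to (Q \land Q) = ½ \to ½ = 1
Q \land (\lnot Q \to (Q \land Q)) = ½ \land 1 = ½
(Q \leftrightarrow Q) \land (Q \land (\lnot Q \to (Q \land Q))) = 1 \land ½ = ½
In Strong Kleene logic: Q \leftrightarrow Q = ½ \leftrightarrow ½ = ½
\lnot Q = \lnot ½ = ½
Q \land Q = ½ \land ½ = ½
\lnot Q \to (Q \land Q) = ½ \to ½ = ½  [\lnot ½ \lor ½]
Q \land (\lnot Q \to (Q \land Q)) = ½ \land ½ = ½
(Q \leftrightarrow Q) \land (Q \land (\lnot Q \to (Q \land Q))) = ½ \land ½ = ½

½; ½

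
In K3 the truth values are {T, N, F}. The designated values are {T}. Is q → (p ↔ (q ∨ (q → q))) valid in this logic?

No

Countermodel: q=T, p=N gives N, which is not designated.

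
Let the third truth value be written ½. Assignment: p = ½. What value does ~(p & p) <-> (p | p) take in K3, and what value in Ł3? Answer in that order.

In K3: p & p = ½ & ½ = ½
~(p & p) = ~½ = ½
p | p = ½ | ½ = ½
~(p & p) <-> (p | p) = ½ <-> ½ = ½
In Ł3: p & p = ½ & ½ = ½
~(p & p) = ~½ = ½
p | p = ½ | ½ = ½
~(p & p) <-> (p | p) = ½ <-> ½ = true  [1 − |½−½|]
They differ because K3 and Ł3 treat ½ differently under implication.

½; true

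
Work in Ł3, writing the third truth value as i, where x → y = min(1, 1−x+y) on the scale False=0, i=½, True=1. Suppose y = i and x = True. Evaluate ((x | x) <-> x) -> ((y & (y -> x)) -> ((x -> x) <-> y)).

True

x | x = True | True = True
(x | x) <-> x = True <-> True = True
y -> x = i -> True = True  [min(1, 1−½+1)]
y & (y -> x) = i & True = i
x -> x = True -> True = True
(x -> x) <-> y = True <-> i = i
(y & (y -> x)) -> ((x -> x) <-> y) = i -> i = True
((x | x) <-> x) -> ((y & (y -> x)) -> ((x -> x) <-> y)) = True -> True = True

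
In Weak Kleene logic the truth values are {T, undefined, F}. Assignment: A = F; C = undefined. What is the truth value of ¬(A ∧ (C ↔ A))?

C ↔ A = undefined ↔ F = undefined
A ∧ (C ↔ A) = F ∧ undefined = undefined
¬(A ∧ (C ↔ A)) = ¬undefined = undefined

undefined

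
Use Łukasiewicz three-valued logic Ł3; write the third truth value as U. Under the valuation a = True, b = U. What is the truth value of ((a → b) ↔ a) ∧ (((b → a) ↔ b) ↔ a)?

U

a → b = True → U = U
(a → b) ↔ a = U ↔ True = U
b → a = U → True = True
(b → a) ↔ b = True ↔ U = U
((b → a) ↔ b) ↔ a = U ↔ True = U
((a → b) ↔ a) ∧ (((b → a) ↔ b) ↔ a) = U ∧ U = U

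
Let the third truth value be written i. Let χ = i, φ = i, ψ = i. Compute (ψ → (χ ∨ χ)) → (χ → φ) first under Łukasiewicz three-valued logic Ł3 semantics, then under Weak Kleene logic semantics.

⊤; i

In Łukasiewicz three-valued logic Ł3: χ ∨ χ = i ∨ i = i
ψ → (χ ∨ χ) = i → i = ⊤  [min(1, 1−½+½)]
χ → φ = i → i = ⊤
(ψ → (χ ∨ χ)) → (χ → φ) = ⊤ → ⊤ = ⊤
In Weak Kleene logic: χ ∨ χ = i ∨ i = i
ψ → (χ ∨ χ) = i → i = i
χ → φ = i → i = i
(ψ → (χ ∨ χ)) → (χ → φ) = i → i = i
They differ because Łukasiewicz three-valued logic Ł3 and Weak Kleene logic treat i differently under the binary connectives.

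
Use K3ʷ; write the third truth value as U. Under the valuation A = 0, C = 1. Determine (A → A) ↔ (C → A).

A → A = 0 → 0 = 1
C → A = 1 → 0 = 0
(A → A) ↔ (C → A) = 1 ↔ 0 = 0

0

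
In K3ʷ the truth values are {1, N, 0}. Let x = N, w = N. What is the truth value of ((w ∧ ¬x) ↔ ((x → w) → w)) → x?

N

¬x = ¬N = N
w ∧ ¬x = N ∧ N = N
x → w = N → N = N  [any arg is the third value ⇒ result is the third value]
(x → w) → w = N → N = N
(w ∧ ¬x) ↔ ((x → w) → w) = N ↔ N = N
((w ∧ ¬x) ↔ ((x → w) → w)) → x = N → N = N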